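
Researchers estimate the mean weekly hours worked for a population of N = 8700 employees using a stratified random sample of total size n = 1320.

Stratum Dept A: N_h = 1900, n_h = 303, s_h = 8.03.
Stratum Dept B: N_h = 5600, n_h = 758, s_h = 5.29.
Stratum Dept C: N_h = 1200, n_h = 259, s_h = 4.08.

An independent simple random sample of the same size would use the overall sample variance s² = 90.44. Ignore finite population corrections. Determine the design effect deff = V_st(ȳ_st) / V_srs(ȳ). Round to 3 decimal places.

V̂(ȳ_st) = Σ W_h² s_h²/n_h, with W_h = N_h/N and N = 8700:
  stratum Dept A: (1900/8700)²·8.03²/303 = 0.0101498
  stratum Dept B: (5600/8700)²·5.29²/758 = 0.0152961
  stratum Dept C: (1200/8700)²·4.08²/259 = 0.00122277
V_st = 0.0266686
V_srs = s²/n = 90.44/1320 = 0.0685152
deff = V_st / V_srs = 0.0266686/0.0685152 = 0.3892

deff ≈ 0.389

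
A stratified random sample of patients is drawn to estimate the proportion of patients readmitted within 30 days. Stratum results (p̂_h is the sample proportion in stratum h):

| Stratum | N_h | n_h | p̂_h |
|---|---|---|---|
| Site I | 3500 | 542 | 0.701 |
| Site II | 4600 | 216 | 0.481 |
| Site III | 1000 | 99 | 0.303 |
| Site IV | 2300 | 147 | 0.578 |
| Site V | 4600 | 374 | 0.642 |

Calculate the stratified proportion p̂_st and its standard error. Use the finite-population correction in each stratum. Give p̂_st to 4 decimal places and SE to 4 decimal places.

p̂_st ≈ 0.5782, SE ≈ 0.0139

N = 16000; stratum weights W_h = N_h/N.
p̂_st = Σ W_h p̂_h = (3500·0.701 + 4600·0.481 + 1000·0.303 + 2300·0.578 + 4600·0.642)/16000 = 0.57823
V̂(p̂_st) = Σ W_h² (1 − n_h/N_h) p̂_h(1−p̂_h)/(n_h−1):
  stratum Site I: (3500/16000)²·(1 − 542/3500)·0.701·0.299/541 = 1.56682e-05
  stratum Site II: (4600/16000)²·(1 − 216/4600)·0.481·0.519/215 = 9.14666e-05
  stratum Site III: (1000/16000)²·(1 − 99/1000)·0.303·0.697/98 = 7.58463e-06
  stratum Site IV: (2300/16000)²·(1 − 147/2300)·0.578·0.422/146 = 3.23161e-05
  stratum Site V: (4600/16000)²·(1 − 374/4600)·0.642·0.358/373 = 4.67904e-05
V̂(p̂_st) = 0.000193826; SE = √V̂ = 0.0139221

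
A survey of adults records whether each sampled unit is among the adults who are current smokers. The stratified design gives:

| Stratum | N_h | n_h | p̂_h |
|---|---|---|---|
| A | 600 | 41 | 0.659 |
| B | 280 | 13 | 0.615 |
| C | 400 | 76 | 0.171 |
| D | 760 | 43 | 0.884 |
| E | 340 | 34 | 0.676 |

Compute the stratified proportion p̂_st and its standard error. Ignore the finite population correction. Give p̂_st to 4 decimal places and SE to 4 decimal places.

N = 2380; stratum weights W_h = N_h/N.
p̂_st = Σ W_h p̂_h = (600·0.659 + 280·0.615 + 400·0.171 + 760·0.884 + 340·0.676)/2380 = 0.64608
V̂(p̂_st) = Σ W_h² p̂_h(1−p̂_h)/(n_h−1):
  stratum A: (600/2380)²·0.659·0.341/40 = 0.000357049
  stratum B: (280/2380)²·0.615·0.385/12 = 0.000273097
  stratum C: (400/2380)²·0.171·0.829/75 = 5.33894e-05
  stratum D: (760/2380)²·0.884·0.116/42 = 0.000248963
  stratum E: (340/2380)²·0.676·0.324/33 = 0.000135451
V̂(p̂_st) = 0.00106795; SE = √V̂ = 0.0326795

p̂_st ≈ 0.6461, SE ≈ 0.0327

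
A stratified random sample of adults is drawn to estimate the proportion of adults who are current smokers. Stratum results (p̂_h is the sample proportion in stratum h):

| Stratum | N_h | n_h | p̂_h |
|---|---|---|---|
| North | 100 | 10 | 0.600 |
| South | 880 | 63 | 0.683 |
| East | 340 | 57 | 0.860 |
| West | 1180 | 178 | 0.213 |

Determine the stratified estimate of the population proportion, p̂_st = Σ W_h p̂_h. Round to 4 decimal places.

N = 2500; stratum weights W_h = N_h/N.
p̂_st = Σ W_h p̂_h = (100·0.600 + 880·0.683 + 340·0.860 + 1180·0.213)/2500 = 0.48191

p̂_st ≈ 0.4819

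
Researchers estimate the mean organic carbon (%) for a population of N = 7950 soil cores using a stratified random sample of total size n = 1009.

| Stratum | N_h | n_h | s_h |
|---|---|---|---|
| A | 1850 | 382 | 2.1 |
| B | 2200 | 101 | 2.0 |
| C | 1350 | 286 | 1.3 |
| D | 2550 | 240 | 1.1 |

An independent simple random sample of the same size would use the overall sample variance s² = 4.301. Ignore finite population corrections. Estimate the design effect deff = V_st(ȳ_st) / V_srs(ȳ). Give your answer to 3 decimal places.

deff ≈ 1.020

V̂(ȳ_st) = Σ W_h² s_h²/n_h, with W_h = N_h/N and N = 7950:
  stratum A: (1850/7950)²·2.1²/382 = 0.00062515
  stratum B: (2200/7950)²·2.0²/101 = 0.00303284
  stratum C: (1350/7950)²·1.3²/286 = 0.000170394
  stratum D: (2550/7950)²·1.1²/240 = 0.000518705
V_st = 0.00434709
V_srs = s²/n = 4.301/1009 = 0.00426264
deff = V_st / V_srs = 0.00434709/0.00426264 = 1.0198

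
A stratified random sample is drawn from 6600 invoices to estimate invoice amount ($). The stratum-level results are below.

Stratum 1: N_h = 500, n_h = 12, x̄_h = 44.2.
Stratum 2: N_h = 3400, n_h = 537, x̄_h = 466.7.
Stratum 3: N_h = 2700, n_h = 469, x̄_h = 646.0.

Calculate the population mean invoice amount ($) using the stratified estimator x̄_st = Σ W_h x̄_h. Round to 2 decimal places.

x̄_st ≈ 508.04

N = Σ N_h = 6600. Stratum weights W_h = N_h/N.
x̄_st = (500·44.2 + 3400·466.7 + 2700·646.0) / 6600 = 508.0424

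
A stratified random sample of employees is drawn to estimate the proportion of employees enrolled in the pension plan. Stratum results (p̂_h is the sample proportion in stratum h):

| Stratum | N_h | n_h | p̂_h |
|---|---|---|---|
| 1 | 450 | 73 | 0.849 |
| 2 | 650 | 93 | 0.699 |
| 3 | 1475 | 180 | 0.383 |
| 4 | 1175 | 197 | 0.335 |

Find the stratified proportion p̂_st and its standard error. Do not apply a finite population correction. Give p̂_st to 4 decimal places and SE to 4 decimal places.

N = 3750; stratum weights W_h = N_h/N.
p̂_st = Σ W_h p̂_h = (450·0.849 + 650·0.699 + 1475·0.383 + 1175·0.335)/3750 = 0.47865
V̂(p̂_st) = Σ W_h² p̂_h(1−p̂_h)/(n_h−1):
  stratum 1: (450/3750)²·0.849·0.151/72 = 2.56398e-05
  stratum 2: (650/3750)²·0.699·0.301/92 = 6.871e-05
  stratum 3: (1475/3750)²·0.383·0.617/179 = 0.000204245
  stratum 4: (1175/3750)²·0.335·0.665/196 = 0.00011159
V̂(p̂_st) = 0.000410185; SE = √V̂ = 0.020253

p̂_st ≈ 0.4787, SE ≈ 0.0203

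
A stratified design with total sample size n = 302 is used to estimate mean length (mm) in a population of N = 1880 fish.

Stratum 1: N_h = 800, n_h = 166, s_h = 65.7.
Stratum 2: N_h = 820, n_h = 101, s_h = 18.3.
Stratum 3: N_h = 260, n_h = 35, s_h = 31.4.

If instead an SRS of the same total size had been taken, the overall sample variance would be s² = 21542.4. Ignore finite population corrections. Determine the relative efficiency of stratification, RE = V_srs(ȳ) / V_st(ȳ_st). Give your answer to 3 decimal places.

V̂(ȳ_st) = Σ W_h² s_h²/n_h, with W_h = N_h/N and N = 1880:
  stratum 1: (800/1880)²·65.7²/166 = 4.70855
  stratum 2: (820/1880)²·18.3²/101 = 0.630802
  stratum 3: (260/1880)²·31.4²/35 = 0.538793
V_st = 5.87814
V_srs = s²/n = 21542.4/302 = 71.3325
Relative efficiency = V_srs / V_st = 71.3325/5.87814 = 12.1352

RE ≈ 12.135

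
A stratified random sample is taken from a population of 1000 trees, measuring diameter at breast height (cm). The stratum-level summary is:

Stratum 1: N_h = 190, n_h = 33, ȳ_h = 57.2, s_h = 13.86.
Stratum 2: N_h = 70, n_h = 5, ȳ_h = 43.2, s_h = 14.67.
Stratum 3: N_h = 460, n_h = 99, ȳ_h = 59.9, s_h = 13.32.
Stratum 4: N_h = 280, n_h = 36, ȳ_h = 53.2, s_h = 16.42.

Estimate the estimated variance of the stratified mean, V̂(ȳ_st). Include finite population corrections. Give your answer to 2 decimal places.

V̂(ȳ_st) = Σ W_h² (1 − n_h/N_h) s_h²/n_h, with W_h = N_h/N and N = 1000:
  stratum 1: (190/1000)²·(1 − 33/190)·13.86²/33 = 0.173646
  stratum 2: (70/1000)²·(1 − 5/70)·14.67²/5 = 0.19584
  stratum 3: (460/1000)²·(1 − 99/460)·13.32²/99 = 0.297604
  stratum 4: (280/1000)²·(1 − 36/280)·16.42²/36 = 0.511672
V̂(ȳ_st) = 1.17876

V̂(ȳ_st) ≈ 1.18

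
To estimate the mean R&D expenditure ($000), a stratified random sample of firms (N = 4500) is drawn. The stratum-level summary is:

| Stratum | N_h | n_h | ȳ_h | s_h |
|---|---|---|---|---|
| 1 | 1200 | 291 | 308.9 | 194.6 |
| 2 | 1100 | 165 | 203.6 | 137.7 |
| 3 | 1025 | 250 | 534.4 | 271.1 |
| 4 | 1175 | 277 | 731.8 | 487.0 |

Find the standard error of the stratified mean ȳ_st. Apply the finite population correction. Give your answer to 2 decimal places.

SE(ȳ_st) ≈ 8.31

V̂(ȳ_st) = Σ W_h² (1 − n_h/N_h) s_h²/n_h, with W_h = N_h/N and N = 4500:
  stratum 1: (1200/4500)²·(1 − 291/1200)·194.6²/291 = 7.00992
  stratum 2: (1100/4500)²·(1 − 165/1100)·137.7²/165 = 5.83664
  stratum 3: (1025/4500)²·(1 − 250/1025)·271.1²/250 = 11.5324
  stratum 4: (1175/4500)²·(1 − 277/1175)·487.0²/277 = 44.6136
V̂(ȳ_st) = 68.9926
SE(ȳ_st) = √68.9926 = 8.30618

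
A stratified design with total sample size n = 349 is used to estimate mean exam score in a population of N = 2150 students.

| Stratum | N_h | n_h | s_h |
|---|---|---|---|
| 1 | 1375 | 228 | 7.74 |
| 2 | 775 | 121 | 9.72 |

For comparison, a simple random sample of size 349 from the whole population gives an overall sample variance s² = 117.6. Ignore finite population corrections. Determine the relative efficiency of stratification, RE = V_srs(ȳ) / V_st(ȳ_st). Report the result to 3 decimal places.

RE ≈ 1.613

V̂(ȳ_st) = Σ W_h² s_h²/n_h, with W_h = N_h/N and N = 2150:
  stratum 1: (1375/2150)²·7.74²/228 = 0.107467
  stratum 2: (775/2150)²·9.72²/121 = 0.101455
V_st = 0.208922
V_srs = s²/n = 117.6/349 = 0.336963
Relative efficiency = V_srs / V_st = 0.336963/0.208922 = 1.6129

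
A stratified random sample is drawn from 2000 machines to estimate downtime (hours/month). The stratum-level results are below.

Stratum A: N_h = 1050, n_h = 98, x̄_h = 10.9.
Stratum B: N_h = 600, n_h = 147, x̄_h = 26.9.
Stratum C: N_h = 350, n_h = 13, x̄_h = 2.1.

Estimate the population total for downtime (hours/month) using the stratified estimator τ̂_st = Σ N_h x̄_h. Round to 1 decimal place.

τ̂_st ≈ 28320.0

τ̂_st = Σ N_h x̄_h = 1050·10.9 + 600·26.9 + 350·2.1 = 28320.0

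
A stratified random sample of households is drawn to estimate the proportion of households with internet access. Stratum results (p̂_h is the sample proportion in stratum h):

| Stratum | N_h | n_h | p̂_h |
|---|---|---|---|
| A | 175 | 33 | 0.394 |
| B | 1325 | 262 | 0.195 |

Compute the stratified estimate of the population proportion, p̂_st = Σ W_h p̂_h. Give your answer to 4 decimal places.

p̂_st ≈ 0.2182

N = 1500; stratum weights W_h = N_h/N.
p̂_st = Σ W_h p̂_h = (175·0.394 + 1325·0.195)/1500 = 0.21822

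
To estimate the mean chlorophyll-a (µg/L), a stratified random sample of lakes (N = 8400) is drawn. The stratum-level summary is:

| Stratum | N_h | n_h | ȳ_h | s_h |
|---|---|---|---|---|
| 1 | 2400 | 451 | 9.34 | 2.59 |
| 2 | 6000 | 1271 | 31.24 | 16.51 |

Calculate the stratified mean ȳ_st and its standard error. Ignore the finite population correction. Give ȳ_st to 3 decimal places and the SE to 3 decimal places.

ȳ_st ≈ 24.983, SE ≈ 0.333

ȳ_st = Σ W_h ȳ_h = (2400·9.34 + 6000·31.24)/8400 = 24.98286
V̂(ȳ_st) = Σ W_h² s_h²/n_h, with W_h = N_h/N and N = 8400:
  stratum 1: (2400/8400)²·2.59²/451 = 0.00121419
  stratum 2: (6000/8400)²·16.51²/1271 = 0.109419
V̂(ȳ_st) = 0.110633
SE(ȳ_st) = √0.110633 = 0.332616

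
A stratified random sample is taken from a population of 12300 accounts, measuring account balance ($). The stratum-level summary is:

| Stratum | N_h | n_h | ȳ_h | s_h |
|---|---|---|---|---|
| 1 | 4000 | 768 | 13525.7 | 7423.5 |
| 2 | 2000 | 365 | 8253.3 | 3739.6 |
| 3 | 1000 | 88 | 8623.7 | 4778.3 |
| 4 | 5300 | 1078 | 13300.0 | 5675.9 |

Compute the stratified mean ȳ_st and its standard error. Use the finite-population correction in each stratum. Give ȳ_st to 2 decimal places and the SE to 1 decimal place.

ȳ_st ≈ 12172.61, SE ≈ 113.8

ȳ_st = Σ W_h ȳ_h = (4000·13525.7 + 2000·8253.3 + 1000·8623.7 + 5300·13300.0)/12300 = 12172.60976
V̂(ȳ_st) = Σ W_h² (1 − n_h/N_h) s_h²/n_h, with W_h = N_h/N and N = 12300:
  stratum 1: (4000/12300)²·(1 − 768/4000)·7423.5²/768 = 6131.65
  stratum 2: (2000/12300)²·(1 − 365/2000)·3739.6²/365 = 828.123
  stratum 3: (1000/12300)²·(1 − 88/1000)·4778.3²/88 = 1564.04
  stratum 4: (5300/12300)²·(1 − 1078/5300)·5675.9²/1078 = 4420.13
V̂(ȳ_st) = 12943.9
SE(ȳ_st) = √12943.9 = 113.771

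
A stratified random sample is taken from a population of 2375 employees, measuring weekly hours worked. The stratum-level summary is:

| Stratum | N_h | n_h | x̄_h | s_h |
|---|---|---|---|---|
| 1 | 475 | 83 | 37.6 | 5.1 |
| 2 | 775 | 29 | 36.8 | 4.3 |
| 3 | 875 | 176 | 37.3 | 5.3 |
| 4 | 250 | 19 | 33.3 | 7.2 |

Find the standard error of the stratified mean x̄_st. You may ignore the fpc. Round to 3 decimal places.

SE(x̄_st) ≈ 0.364

V̂(x̄_st) = Σ W_h² s_h²/n_h, with W_h = N_h/N and N = 2375:
  stratum 1: (475/2375)²·5.1²/83 = 0.0125349
  stratum 2: (775/2375)²·4.3²/29 = 0.0678915
  stratum 3: (875/2375)²·5.3²/176 = 0.0216635
  stratum 4: (250/2375)²·7.2²/19 = 0.0302318
V̂(x̄_st) = 0.132322
SE(x̄_st) = √0.132322 = 0.36376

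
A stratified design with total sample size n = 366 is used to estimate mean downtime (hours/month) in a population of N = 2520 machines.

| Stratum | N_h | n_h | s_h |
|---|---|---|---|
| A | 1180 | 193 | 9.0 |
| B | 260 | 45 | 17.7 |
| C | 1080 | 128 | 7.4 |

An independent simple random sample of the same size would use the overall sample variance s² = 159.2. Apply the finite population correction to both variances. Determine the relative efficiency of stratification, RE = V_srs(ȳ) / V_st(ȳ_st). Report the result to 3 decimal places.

V̂(ȳ_st) = Σ W_h² (1 − n_h/N_h) s_h²/n_h, with W_h = N_h/N and N = 2520:
  stratum A: (1180/2520)²·(1 − 193/1180)·9.0²/193 = 0.0769708
  stratum B: (260/2520)²·(1 − 45/260)·17.7²/45 = 0.0612837
  stratum C: (1080/2520)²·(1 − 128/1080)·7.4²/128 = 0.0692649
V_st = 0.207519
V_srs = (1 − 366/2520)·159.2/366 = 0.371798
Relative efficiency = V_srs / V_st = 0.371798/0.207519 = 1.7916

RE ≈ 1.792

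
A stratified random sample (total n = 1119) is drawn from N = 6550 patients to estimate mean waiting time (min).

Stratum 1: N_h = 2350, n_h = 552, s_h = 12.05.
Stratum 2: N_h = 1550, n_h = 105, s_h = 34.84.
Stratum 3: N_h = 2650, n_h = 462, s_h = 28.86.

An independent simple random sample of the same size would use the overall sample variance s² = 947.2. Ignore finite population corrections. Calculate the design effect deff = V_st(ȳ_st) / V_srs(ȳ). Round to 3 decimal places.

V̂(ȳ_st) = Σ W_h² s_h²/n_h, with W_h = N_h/N and N = 6550:
  stratum 1: (2350/6550)²·12.05²/552 = 0.0338601
  stratum 2: (1550/6550)²·34.84²/105 = 0.647363
  stratum 3: (2650/6550)²·28.86²/462 = 0.295094
V_st = 0.976317
V_srs = s²/n = 947.2/1119 = 0.84647
deff = V_st / V_srs = 0.976317/0.84647 = 1.1534

deff ≈ 1.153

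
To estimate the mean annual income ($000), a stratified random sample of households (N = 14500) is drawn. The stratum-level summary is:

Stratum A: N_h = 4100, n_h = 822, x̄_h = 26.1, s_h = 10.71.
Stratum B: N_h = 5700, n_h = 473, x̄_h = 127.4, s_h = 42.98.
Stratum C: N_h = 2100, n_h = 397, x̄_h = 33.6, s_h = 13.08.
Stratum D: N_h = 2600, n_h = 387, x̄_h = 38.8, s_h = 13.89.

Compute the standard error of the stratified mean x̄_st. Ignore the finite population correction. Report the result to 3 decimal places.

SE(x̄_st) ≈ 0.800

V̂(x̄_st) = Σ W_h² s_h²/n_h, with W_h = N_h/N and N = 14500:
  stratum A: (4100/14500)²·10.71²/822 = 0.0111568
  stratum B: (5700/14500)²·42.98²/473 = 0.603511
  stratum C: (2100/14500)²·13.08²/397 = 0.00903915
  stratum D: (2600/14500)²·13.89²/387 = 0.0160289
V̂(x̄_st) = 0.639736
SE(x̄_st) = √0.639736 = 0.799835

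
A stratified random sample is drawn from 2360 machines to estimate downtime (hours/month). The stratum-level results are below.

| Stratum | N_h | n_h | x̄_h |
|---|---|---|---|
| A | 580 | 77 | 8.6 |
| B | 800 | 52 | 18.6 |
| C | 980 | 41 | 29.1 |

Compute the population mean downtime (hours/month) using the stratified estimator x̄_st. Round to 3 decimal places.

N = Σ N_h = 2360. Stratum weights W_h = N_h/N.
x̄_st = (580·8.6 + 800·18.6 + 980·29.1) / 2360 = 20.50254

x̄_st ≈ 20.503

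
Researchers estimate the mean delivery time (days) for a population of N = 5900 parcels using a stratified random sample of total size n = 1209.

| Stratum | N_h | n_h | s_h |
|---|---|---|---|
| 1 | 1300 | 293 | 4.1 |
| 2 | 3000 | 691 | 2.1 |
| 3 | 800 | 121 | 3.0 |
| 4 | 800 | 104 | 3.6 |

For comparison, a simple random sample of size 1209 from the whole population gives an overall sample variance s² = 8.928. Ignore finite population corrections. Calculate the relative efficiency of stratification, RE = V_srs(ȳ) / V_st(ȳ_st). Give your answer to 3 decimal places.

RE ≈ 0.912

V̂(ȳ_st) = Σ W_h² s_h²/n_h, with W_h = N_h/N and N = 5900:
  stratum 1: (1300/5900)²·4.1²/293 = 0.00278537
  stratum 2: (3000/5900)²·2.1²/691 = 0.00165006
  stratum 3: (800/5900)²·3.0²/121 = 0.00136752
  stratum 4: (800/5900)²·3.6²/104 = 0.00229112
V_st = 0.00809406
V_srs = s²/n = 8.928/1209 = 0.00738462
Relative efficiency = V_srs / V_st = 0.00738462/0.00809406 = 0.9123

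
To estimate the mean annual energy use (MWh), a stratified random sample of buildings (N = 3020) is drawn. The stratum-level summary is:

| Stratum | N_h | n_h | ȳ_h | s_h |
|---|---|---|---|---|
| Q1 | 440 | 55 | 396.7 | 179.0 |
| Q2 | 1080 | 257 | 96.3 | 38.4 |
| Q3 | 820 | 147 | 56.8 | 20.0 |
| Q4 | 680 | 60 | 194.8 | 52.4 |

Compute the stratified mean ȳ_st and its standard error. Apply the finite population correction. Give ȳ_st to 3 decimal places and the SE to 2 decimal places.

ȳ_st = Σ W_h ȳ_h = (440·396.7 + 1080·96.3 + 820·56.8 + 680·194.8)/3020 = 151.52053
V̂(ȳ_st) = Σ W_h² (1 − n_h/N_h) s_h²/n_h, with W_h = N_h/N and N = 3020:
  stratum Q1: (440/3020)²·(1 − 55/440)·179.0²/55 = 10.8204
  stratum Q2: (1080/3020)²·(1 − 257/1080)·38.4²/257 = 0.559164
  stratum Q3: (820/3020)²·(1 − 147/820)·20.0²/147 = 0.164648
  stratum Q4: (680/3020)²·(1 − 60/680)·52.4²/60 = 2.11543
V̂(ȳ_st) = 13.6596
SE(ȳ_st) = √13.6596 = 3.69589

ȳ_st ≈ 151.521, SE ≈ 3.70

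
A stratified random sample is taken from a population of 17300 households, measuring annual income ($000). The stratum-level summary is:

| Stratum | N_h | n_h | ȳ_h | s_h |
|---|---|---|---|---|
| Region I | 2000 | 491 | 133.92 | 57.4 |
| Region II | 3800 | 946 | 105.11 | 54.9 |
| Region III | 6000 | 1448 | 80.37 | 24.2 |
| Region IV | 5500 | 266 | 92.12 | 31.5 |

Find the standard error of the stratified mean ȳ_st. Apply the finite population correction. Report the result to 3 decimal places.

SE(ȳ_st) ≈ 0.761

V̂(ȳ_st) = Σ W_h² (1 − n_h/N_h) s_h²/n_h, with W_h = N_h/N and N = 17300:
  stratum Region I: (2000/17300)²·(1 − 491/2000)·57.4²/491 = 0.0676658
  stratum Region II: (3800/17300)²·(1 − 946/3800)·54.9²/946 = 0.115451
  stratum Region III: (6000/17300)²·(1 − 1448/6000)·24.2²/1448 = 0.0369083
  stratum Region IV: (5500/17300)²·(1 − 266/5500)·31.5²/266 = 0.358793
V̂(ȳ_st) = 0.578818
SE(ȳ_st) = √0.578818 = 0.760801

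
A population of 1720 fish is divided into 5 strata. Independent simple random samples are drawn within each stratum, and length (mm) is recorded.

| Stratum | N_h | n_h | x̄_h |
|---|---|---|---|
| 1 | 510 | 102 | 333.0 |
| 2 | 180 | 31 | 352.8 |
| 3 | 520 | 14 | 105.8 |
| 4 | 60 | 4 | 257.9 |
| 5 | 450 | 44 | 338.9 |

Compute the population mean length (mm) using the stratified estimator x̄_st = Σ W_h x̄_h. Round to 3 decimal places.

N = Σ N_h = 1720. Stratum weights W_h = N_h/N.
x̄_st = (510·333.0 + 180·352.8 + 520·105.8 + 60·257.9 + 450·338.9) / 1720 = 265.30756

x̄_st ≈ 265.308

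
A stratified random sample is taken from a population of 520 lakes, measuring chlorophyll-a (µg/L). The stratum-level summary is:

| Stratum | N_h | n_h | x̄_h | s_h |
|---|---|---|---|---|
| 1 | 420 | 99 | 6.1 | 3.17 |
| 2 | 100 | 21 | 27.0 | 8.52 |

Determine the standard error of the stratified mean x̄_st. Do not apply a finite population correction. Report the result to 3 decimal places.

V̂(x̄_st) = Σ W_h² s_h²/n_h, with W_h = N_h/N and N = 520:
  stratum 1: (420/520)²·3.17²/99 = 0.0662179
  stratum 2: (100/520)²·8.52²/21 = 0.127836
V̂(x̄_st) = 0.194054
SE(x̄_st) = √0.194054 = 0.440515

SE(x̄_st) ≈ 0.441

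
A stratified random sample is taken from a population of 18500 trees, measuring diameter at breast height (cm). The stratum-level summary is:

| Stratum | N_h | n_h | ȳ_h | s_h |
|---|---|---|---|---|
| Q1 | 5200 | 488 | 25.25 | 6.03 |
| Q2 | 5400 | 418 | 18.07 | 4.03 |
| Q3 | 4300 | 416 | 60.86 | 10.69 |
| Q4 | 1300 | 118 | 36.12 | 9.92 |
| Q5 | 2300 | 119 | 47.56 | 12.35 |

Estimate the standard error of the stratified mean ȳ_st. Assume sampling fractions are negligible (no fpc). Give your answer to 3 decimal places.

SE(ȳ_st) ≈ 0.219

V̂(ȳ_st) = Σ W_h² s_h²/n_h, with W_h = N_h/N and N = 18500:
  stratum Q1: (5200/18500)²·6.03²/488 = 0.00588678
  stratum Q2: (5400/18500)²·4.03²/418 = 0.00331038
  stratum Q3: (4300/18500)²·10.69²/416 = 0.0148407
  stratum Q4: (1300/18500)²·9.92²/118 = 0.00411798
  stratum Q5: (2300/18500)²·12.35²/119 = 0.0198107
V̂(ȳ_st) = 0.0479666
SE(ȳ_st) = √0.0479666 = 0.219013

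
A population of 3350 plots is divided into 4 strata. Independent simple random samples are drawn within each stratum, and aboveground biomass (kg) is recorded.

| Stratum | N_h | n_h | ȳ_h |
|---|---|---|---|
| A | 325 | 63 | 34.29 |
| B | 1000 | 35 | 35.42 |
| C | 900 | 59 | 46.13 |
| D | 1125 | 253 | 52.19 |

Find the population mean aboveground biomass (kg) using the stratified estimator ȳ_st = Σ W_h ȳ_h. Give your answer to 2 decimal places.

N = Σ N_h = 3350. Stratum weights W_h = N_h/N.
ȳ_st = (325·34.29 + 1000·35.42 + 900·46.13 + 1125·52.19) / 3350 = 43.8194

ȳ_st ≈ 43.82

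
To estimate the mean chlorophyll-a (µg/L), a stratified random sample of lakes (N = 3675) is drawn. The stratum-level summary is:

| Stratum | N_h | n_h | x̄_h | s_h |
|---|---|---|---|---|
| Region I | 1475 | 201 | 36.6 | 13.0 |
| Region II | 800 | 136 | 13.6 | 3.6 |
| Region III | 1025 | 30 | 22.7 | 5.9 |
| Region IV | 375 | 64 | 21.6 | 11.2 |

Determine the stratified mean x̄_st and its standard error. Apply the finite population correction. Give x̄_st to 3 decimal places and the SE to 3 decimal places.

x̄_st = Σ W_h x̄_h = (1475·36.6 + 800·13.6 + 1025·22.7 + 375·21.6)/3675 = 26.18571
V̂(x̄_st) = Σ W_h² (1 − n_h/N_h) s_h²/n_h, with W_h = N_h/N and N = 3675:
  stratum Region I: (1475/3675)²·(1 − 201/1475)·13.0²/201 = 0.116987
  stratum Region II: (800/3675)²·(1 − 136/800)·3.6²/136 = 0.00374809
  stratum Region III: (1025/3675)²·(1 − 30/1025)·5.9²/30 = 0.0876224
  stratum Region IV: (375/3675)²·(1 − 64/375)·11.2²/64 = 0.0169252
V̂(x̄_st) = 0.225283
SE(x̄_st) = √0.225283 = 0.474639

x̄_st ≈ 26.186, SE ≈ 0.475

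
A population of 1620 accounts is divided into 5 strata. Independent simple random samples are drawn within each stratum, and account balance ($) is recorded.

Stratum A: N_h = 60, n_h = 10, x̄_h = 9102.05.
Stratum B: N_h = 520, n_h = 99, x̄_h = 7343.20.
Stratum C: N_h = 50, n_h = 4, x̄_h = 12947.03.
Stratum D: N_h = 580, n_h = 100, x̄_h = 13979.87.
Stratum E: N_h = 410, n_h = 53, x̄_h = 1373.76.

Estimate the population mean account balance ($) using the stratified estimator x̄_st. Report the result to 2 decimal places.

x̄_st ≈ 8446.61

N = Σ N_h = 1620. Stratum weights W_h = N_h/N.
x̄_st = (60·9102.05 + 520·7343.20 + 50·12947.03 + 580·13979.87 + 410·1373.76) / 1620 = 8446.6078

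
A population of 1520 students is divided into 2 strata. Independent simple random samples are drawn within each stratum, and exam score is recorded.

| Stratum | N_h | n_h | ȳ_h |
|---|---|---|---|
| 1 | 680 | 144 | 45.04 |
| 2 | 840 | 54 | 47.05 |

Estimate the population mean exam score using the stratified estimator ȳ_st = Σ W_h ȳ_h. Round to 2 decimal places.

N = Σ N_h = 1520. Stratum weights W_h = N_h/N.
ȳ_st = (680·45.04 + 840·47.05) / 1520 = 46.1508

ȳ_st ≈ 46.15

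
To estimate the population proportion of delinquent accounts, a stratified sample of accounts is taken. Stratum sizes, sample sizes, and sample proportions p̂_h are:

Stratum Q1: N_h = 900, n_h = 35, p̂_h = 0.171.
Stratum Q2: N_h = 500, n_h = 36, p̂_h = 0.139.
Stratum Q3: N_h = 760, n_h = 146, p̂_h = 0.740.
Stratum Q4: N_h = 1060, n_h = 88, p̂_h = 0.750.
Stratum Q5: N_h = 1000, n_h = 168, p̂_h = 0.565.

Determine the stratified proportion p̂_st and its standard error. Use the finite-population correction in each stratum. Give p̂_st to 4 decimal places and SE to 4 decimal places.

p̂_st ≈ 0.5085, SE ≈ 0.0213

N = 4220; stratum weights W_h = N_h/N.
p̂_st = Σ W_h p̂_h = (900·0.171 + 500·0.139 + 760·0.740 + 1060·0.750 + 1000·0.565)/4220 = 0.50848
V̂(p̂_st) = Σ W_h² (1 − n_h/N_h) p̂_h(1−p̂_h)/(n_h−1):
  stratum Q1: (900/4220)²·(1 − 35/900)·0.171·0.829/34 = 0.000182266
  stratum Q2: (500/4220)²·(1 − 36/500)·0.139·0.861/35 = 4.45464e-05
  stratum Q3: (760/4220)²·(1 − 146/760)·0.740·0.260/145 = 3.47692e-05
  stratum Q4: (1060/4220)²·(1 − 88/1060)·0.750·0.250/87 = 0.000124689
  stratum Q5: (1000/4220)²·(1 − 168/1000)·0.565·0.435/167 = 6.87574e-05
V̂(p̂_st) = 0.000455028; SE = √V̂ = 0.0213314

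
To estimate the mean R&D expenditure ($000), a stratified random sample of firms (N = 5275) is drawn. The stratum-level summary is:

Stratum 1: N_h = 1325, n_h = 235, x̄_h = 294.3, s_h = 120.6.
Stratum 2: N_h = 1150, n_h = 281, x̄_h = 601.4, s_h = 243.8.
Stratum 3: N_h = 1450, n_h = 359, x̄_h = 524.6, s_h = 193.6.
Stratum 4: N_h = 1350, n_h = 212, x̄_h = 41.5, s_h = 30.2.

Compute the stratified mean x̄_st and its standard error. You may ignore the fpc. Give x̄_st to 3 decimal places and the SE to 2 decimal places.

x̄_st ≈ 359.858, SE ≈ 4.70

x̄_st = Σ W_h x̄_h = (1325·294.3 + 1150·601.4 + 1450·524.6 + 1350·41.5)/5275 = 359.85829
V̂(x̄_st) = Σ W_h² s_h²/n_h, with W_h = N_h/N and N = 5275:
  stratum 1: (1325/5275)²·120.6²/235 = 3.90493
  stratum 2: (1150/5275)²·243.8²/281 = 10.0534
  stratum 3: (1450/5275)²·193.6²/359 = 7.88873
  stratum 4: (1350/5275)²·30.2²/212 = 0.281774
V̂(x̄_st) = 22.1288
SE(x̄_st) = √22.1288 = 4.70413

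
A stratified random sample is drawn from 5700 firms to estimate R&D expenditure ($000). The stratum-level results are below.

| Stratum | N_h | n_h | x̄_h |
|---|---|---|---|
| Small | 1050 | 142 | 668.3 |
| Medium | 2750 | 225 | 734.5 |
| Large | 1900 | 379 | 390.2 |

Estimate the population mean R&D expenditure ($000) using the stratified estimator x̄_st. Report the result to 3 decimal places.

x̄_st ≈ 607.539

N = Σ N_h = 5700. Stratum weights W_h = N_h/N.
x̄_st = (1050·668.3 + 2750·734.5 + 1900·390.2) / 5700 = 607.53860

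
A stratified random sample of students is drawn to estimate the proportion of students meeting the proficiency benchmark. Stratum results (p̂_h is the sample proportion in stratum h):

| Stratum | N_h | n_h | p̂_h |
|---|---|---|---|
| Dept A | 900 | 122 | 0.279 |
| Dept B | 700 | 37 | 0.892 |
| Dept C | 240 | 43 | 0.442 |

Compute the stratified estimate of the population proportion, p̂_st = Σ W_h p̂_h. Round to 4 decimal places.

N = 1840; stratum weights W_h = N_h/N.
p̂_st = Σ W_h p̂_h = (900·0.279 + 700·0.892 + 240·0.442)/1840 = 0.53347

p̂_st ≈ 0.5335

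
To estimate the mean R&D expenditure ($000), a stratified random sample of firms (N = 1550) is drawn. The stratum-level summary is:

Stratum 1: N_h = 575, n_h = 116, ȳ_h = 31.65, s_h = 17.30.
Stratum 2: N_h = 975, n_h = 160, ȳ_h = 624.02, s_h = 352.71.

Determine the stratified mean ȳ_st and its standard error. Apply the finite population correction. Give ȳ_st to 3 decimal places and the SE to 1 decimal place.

ȳ_st = Σ W_h ȳ_h = (575·31.65 + 975·624.02)/1550 = 404.26984
V̂(ȳ_st) = Σ W_h² (1 − n_h/N_h) s_h²/n_h, with W_h = N_h/N and N = 1550:
  stratum 1: (575/1550)²·(1 − 116/575)·17.30²/116 = 0.283434
  stratum 2: (975/1550)²·(1 − 160/975)·352.71²/160 = 257.166
V̂(ȳ_st) = 257.45
SE(ȳ_st) = √257.45 = 16.0452

ȳ_st ≈ 404.270, SE ≈ 16.0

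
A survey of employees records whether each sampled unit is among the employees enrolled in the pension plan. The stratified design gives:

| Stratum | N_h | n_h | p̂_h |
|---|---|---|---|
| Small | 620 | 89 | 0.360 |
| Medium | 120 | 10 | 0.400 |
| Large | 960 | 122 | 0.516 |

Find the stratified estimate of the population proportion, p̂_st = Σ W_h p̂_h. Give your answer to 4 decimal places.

p̂_st ≈ 0.4509

N = 1700; stratum weights W_h = N_h/N.
p̂_st = Σ W_h p̂_h = (620·0.360 + 120·0.400 + 960·0.516)/1700 = 0.45092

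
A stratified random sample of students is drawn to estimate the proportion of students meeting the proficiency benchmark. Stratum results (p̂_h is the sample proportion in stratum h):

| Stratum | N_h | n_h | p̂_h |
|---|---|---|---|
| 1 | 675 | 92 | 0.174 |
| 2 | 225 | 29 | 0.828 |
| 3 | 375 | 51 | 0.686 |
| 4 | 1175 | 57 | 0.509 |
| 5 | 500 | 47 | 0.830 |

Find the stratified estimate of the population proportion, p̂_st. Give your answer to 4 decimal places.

p̂_st ≈ 0.5336

N = 2950; stratum weights W_h = N_h/N.
p̂_st = Σ W_h p̂_h = (675·0.174 + 225·0.828 + 375·0.686 + 1175·0.509 + 500·0.830)/2950 = 0.53358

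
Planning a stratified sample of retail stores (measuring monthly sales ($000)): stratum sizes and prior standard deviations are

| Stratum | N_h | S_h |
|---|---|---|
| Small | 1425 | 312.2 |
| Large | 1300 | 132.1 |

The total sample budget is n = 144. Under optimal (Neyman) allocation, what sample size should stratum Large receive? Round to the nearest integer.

40

Neyman allocation: n_h = n · N_h S_h / Σ N_i S_i, with n = 144.
  stratum Small: N_h·S_h = 1425·312.2 = 444885.00
  stratum Large: N_h·S_h = 1300·132.1 = 171730.00
Σ N_h S_h = 616615.00
n for stratum Large = 144·171730.00/616615.00 = 40.105 → 40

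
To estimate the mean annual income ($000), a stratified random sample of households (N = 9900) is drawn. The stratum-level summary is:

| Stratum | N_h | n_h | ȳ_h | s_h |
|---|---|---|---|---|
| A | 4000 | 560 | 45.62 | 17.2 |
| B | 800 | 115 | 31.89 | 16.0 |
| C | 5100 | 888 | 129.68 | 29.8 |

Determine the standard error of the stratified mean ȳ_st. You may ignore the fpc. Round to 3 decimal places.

SE(ȳ_st) ≈ 0.605

V̂(ȳ_st) = Σ W_h² s_h²/n_h, with W_h = N_h/N and N = 9900:
  stratum A: (4000/9900)²·17.2²/560 = 0.0862419
  stratum B: (800/9900)²·16.0²/115 = 0.0145362
  stratum C: (5100/9900)²·29.8²/888 = 0.265393
V̂(ȳ_st) = 0.366171
SE(ȳ_st) = √0.366171 = 0.605121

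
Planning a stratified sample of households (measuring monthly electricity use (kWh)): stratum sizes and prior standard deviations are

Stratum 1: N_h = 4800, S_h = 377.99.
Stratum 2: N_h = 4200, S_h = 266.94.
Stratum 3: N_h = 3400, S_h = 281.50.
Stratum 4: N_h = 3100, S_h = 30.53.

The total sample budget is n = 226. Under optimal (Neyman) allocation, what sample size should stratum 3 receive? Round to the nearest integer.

Neyman allocation: n_h = n · N_h S_h / Σ N_i S_i, with n = 226.
  stratum 1: N_h·S_h = 4800·377.99 = 1814352.00
  stratum 2: N_h·S_h = 4200·266.94 = 1121148.00
  stratum 3: N_h·S_h = 3400·281.50 = 957100.00
  stratum 4: N_h·S_h = 3100·30.53 = 94643.00
Σ N_h S_h = 3987243.00
n for stratum 3 = 226·957100.00/3987243.00 = 54.249 → 54

54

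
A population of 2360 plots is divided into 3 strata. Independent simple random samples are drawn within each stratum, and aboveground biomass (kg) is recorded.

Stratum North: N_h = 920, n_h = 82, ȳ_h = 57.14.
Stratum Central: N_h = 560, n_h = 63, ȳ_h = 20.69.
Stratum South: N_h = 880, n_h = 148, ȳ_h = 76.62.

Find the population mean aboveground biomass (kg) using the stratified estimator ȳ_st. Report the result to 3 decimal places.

N = Σ N_h = 2360. Stratum weights W_h = N_h/N.
ȳ_st = (920·57.14 + 560·20.69 + 880·76.62) / 2360 = 55.75458

ȳ_st ≈ 55.755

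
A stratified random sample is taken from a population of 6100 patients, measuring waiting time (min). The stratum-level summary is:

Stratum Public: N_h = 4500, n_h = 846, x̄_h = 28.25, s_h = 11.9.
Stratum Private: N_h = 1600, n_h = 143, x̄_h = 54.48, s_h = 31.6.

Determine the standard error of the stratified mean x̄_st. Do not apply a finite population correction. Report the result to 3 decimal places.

SE(x̄_st) ≈ 0.756

V̂(x̄_st) = Σ W_h² s_h²/n_h, with W_h = N_h/N and N = 6100:
  stratum Public: (4500/6100)²·11.9²/846 = 0.0910938
  stratum Private: (1600/6100)²·31.6²/143 = 0.480417
V̂(x̄_st) = 0.571511
SE(x̄_st) = √0.571511 = 0.755983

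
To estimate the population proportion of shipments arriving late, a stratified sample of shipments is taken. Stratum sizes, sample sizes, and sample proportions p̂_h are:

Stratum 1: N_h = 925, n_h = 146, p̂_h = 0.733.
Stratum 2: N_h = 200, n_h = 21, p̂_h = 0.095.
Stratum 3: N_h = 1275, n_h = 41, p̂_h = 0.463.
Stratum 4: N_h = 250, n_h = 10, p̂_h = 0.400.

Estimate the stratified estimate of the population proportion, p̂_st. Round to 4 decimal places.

N = 2650; stratum weights W_h = N_h/N.
p̂_st = Σ W_h p̂_h = (925·0.733 + 200·0.095 + 1275·0.463 + 250·0.400)/2650 = 0.52353

p̂_st ≈ 0.5235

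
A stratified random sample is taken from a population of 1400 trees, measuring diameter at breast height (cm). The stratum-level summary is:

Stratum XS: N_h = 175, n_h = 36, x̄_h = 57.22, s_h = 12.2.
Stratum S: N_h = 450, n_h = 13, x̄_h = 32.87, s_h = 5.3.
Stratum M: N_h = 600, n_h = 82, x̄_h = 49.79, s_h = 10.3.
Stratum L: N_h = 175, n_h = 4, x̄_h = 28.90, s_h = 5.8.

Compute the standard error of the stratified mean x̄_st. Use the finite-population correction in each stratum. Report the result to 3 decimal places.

SE(x̄_st) ≈ 0.776

V̂(x̄_st) = Σ W_h² (1 − n_h/N_h) s_h²/n_h, with W_h = N_h/N and N = 1400:
  stratum XS: (175/1400)²·(1 − 36/175)·12.2²/36 = 0.0513114
  stratum S: (450/1400)²·(1 − 13/450)·5.3²/13 = 0.216794
  stratum M: (600/1400)²·(1 − 82/600)·10.3²/82 = 0.205157
  stratum L: (175/1400)²·(1 − 4/175)·5.8²/4 = 0.128403
V̂(x̄_st) = 0.601664
SE(x̄_st) = √0.601664 = 0.77567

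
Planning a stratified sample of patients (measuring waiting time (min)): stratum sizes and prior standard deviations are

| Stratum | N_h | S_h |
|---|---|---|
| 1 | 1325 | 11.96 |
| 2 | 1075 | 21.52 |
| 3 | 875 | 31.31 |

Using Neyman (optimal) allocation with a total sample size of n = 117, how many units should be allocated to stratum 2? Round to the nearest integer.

Neyman allocation: n_h = n · N_h S_h / Σ N_i S_i, with n = 117.
  stratum 1: N_h·S_h = 1325·11.96 = 15847.00
  stratum 2: N_h·S_h = 1075·21.52 = 23134.00
  stratum 3: N_h·S_h = 875·31.31 = 27396.25
Σ N_h S_h = 66377.25
n for stratum 2 = 117·23134.00/66377.25 = 40.777 → 41

41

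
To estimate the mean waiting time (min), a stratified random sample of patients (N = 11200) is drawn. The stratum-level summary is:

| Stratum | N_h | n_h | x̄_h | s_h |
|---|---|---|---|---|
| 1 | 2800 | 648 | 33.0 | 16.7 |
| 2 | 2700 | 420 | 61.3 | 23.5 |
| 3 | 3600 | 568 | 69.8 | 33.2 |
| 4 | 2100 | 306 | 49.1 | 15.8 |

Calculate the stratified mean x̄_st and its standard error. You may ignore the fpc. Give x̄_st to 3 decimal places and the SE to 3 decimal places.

x̄_st = Σ W_h x̄_h = (2800·33.0 + 2700·61.3 + 3600·69.8 + 2100·49.1)/11200 = 54.66964
V̂(x̄_st) = Σ W_h² s_h²/n_h, with W_h = N_h/N and N = 11200:
  stratum 1: (2800/11200)²·16.7²/648 = 0.0268991
  stratum 2: (2700/11200)²·23.5²/420 = 0.0764149
  stratum 3: (3600/11200)²·33.2²/568 = 0.200492
  stratum 4: (2100/11200)²·15.8²/306 = 0.0286811
V̂(x̄_st) = 0.332487
SE(x̄_st) = √0.332487 = 0.576617

x̄_st ≈ 54.670, SE ≈ 0.577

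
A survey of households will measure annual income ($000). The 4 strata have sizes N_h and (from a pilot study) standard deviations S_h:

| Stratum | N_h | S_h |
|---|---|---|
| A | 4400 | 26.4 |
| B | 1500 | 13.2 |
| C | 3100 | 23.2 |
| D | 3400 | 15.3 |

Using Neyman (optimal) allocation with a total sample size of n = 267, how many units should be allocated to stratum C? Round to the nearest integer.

74

Neyman allocation: n_h = n · N_h S_h / Σ N_i S_i, with n = 267.
  stratum A: N_h·S_h = 4400·26.4 = 116160.00
  stratum B: N_h·S_h = 1500·13.2 = 19800.00
  stratum C: N_h·S_h = 3100·23.2 = 71920.00
  stratum D: N_h·S_h = 3400·15.3 = 52020.00
Σ N_h S_h = 259900.00
n for stratum C = 267·71920.00/259900.00 = 73.885 → 74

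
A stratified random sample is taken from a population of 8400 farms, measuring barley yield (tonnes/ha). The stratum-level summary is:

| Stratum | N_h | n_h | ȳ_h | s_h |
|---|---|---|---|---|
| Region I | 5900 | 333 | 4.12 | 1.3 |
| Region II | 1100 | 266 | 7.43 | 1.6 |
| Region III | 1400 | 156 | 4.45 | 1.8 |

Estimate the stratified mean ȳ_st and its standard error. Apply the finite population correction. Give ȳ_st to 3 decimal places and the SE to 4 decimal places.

ȳ_st ≈ 4.608, SE ≈ 0.0548

ȳ_st = Σ W_h ȳ_h = (5900·4.12 + 1100·7.43 + 1400·4.45)/8400 = 4.60845
V̂(ȳ_st) = Σ W_h² (1 − n_h/N_h) s_h²/n_h, with W_h = N_h/N and N = 8400:
  stratum Region I: (5900/8400)²·(1 − 333/5900)·1.3²/333 = 0.00236242
  stratum Region II: (1100/8400)²·(1 − 266/1100)·1.6²/266 = 0.000125129
  stratum Region III: (1400/8400)²·(1 − 156/1400)·1.8²/156 = 0.000512637
V̂(ȳ_st) = 0.00300019
SE(ȳ_st) = √0.00300019 = 0.054774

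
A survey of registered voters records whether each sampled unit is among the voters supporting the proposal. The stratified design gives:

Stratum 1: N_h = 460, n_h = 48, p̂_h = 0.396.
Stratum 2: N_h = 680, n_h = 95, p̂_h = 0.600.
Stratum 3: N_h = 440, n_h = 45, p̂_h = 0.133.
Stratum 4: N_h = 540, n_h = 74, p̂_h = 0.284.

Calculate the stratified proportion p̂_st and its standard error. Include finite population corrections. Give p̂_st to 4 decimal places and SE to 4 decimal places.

N = 2120; stratum weights W_h = N_h/N.
p̂_st = Σ W_h p̂_h = (460·0.396 + 680·0.600 + 440·0.133 + 540·0.284)/2120 = 0.37832
V̂(p̂_st) = Σ W_h² (1 − n_h/N_h) p̂_h(1−p̂_h)/(n_h−1):
  stratum 1: (460/2120)²·(1 − 48/460)·0.396·0.604/47 = 0.000214594
  stratum 2: (680/2120)²·(1 − 95/680)·0.600·0.400/94 = 0.000225983
  stratum 3: (440/2120)²·(1 − 45/440)·0.133·0.867/44 = 0.000101344
  stratum 4: (540/2120)²·(1 − 74/540)·0.284·0.716/73 = 0.000155961
V̂(p̂_st) = 0.000697882; SE = √V̂ = 0.0264175

p̂_st ≈ 0.3783, SE ≈ 0.0264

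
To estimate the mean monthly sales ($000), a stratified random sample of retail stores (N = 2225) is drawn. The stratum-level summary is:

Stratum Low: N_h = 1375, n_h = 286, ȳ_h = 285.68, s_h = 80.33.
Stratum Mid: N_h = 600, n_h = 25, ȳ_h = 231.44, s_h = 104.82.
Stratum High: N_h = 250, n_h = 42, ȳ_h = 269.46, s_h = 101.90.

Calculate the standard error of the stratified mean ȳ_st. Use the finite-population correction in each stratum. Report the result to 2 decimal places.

V̂(ȳ_st) = Σ W_h² (1 − n_h/N_h) s_h²/n_h, with W_h = N_h/N and N = 2225:
  stratum Low: (1375/2225)²·(1 − 286/1375)·80.33²/286 = 6.82433
  stratum Mid: (600/2225)²·(1 − 25/600)·104.82²/25 = 30.6272
  stratum High: (250/2225)²·(1 − 42/250)·101.90²/42 = 2.59682
V̂(ȳ_st) = 40.0484
SE(ȳ_st) = √40.0484 = 6.32838

SE(ȳ_st) ≈ 6.33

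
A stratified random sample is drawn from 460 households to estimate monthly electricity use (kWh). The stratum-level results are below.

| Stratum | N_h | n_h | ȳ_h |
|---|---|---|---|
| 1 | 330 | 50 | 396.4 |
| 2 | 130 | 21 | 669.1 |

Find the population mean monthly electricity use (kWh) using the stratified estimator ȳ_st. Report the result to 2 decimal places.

N = Σ N_h = 460. Stratum weights W_h = N_h/N.
ȳ_st = (330·396.4 + 130·669.1) / 460 = 473.4674

ȳ_st ≈ 473.47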